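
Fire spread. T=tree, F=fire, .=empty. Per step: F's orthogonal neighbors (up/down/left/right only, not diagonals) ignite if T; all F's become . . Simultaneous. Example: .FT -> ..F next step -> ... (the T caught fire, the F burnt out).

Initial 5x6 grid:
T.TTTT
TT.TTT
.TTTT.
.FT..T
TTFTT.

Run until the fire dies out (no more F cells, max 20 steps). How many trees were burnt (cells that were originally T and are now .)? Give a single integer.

Answer: 19

Derivation:
Step 1: +4 fires, +2 burnt (F count now 4)
Step 2: +4 fires, +4 burnt (F count now 4)
Step 3: +2 fires, +4 burnt (F count now 2)
Step 4: +3 fires, +2 burnt (F count now 3)
Step 5: +2 fires, +3 burnt (F count now 2)
Step 6: +3 fires, +2 burnt (F count now 3)
Step 7: +1 fires, +3 burnt (F count now 1)
Step 8: +0 fires, +1 burnt (F count now 0)
Fire out after step 8
Initially T: 20, now '.': 29
Total burnt (originally-T cells now '.'): 19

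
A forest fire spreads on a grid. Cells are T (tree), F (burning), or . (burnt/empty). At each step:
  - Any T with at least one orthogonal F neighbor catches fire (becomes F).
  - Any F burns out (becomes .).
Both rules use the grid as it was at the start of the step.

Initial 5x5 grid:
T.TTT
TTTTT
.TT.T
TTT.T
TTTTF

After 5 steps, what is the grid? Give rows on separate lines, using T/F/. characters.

Step 1: 2 trees catch fire, 1 burn out
  T.TTT
  TTTTT
  .TT.T
  TTT.F
  TTTF.
Step 2: 2 trees catch fire, 2 burn out
  T.TTT
  TTTTT
  .TT.F
  TTT..
  TTF..
Step 3: 3 trees catch fire, 2 burn out
  T.TTT
  TTTTF
  .TT..
  TTF..
  TF...
Step 4: 5 trees catch fire, 3 burn out
  T.TTF
  TTTF.
  .TF..
  TF...
  F....
Step 5: 4 trees catch fire, 5 burn out
  T.TF.
  TTF..
  .F...
  F....
  .....

T.TF.
TTF..
.F...
F....
.....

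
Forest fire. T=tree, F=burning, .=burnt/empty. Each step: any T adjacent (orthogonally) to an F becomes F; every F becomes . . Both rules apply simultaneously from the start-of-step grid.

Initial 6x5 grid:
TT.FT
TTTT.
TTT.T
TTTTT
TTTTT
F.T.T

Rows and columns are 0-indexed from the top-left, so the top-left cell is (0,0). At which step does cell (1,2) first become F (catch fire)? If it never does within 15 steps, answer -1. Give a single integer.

Step 1: cell (1,2)='T' (+3 fires, +2 burnt)
Step 2: cell (1,2)='F' (+3 fires, +3 burnt)
  -> target ignites at step 2
Step 3: cell (1,2)='.' (+5 fires, +3 burnt)
Step 4: cell (1,2)='.' (+6 fires, +5 burnt)
Step 5: cell (1,2)='.' (+3 fires, +6 burnt)
Step 6: cell (1,2)='.' (+2 fires, +3 burnt)
Step 7: cell (1,2)='.' (+1 fires, +2 burnt)
Step 8: cell (1,2)='.' (+0 fires, +1 burnt)
  fire out at step 8

2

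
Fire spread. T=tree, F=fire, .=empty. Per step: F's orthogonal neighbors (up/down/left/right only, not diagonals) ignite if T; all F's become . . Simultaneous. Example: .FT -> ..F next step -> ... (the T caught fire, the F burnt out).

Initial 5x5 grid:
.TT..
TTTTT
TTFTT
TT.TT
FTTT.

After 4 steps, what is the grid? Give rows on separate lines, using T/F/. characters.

Step 1: 5 trees catch fire, 2 burn out
  .TT..
  TTFTT
  TF.FT
  FT.TT
  .FTT.
Step 2: 8 trees catch fire, 5 burn out
  .TF..
  TF.FT
  F...F
  .F.FT
  ..FT.
Step 3: 5 trees catch fire, 8 burn out
  .F...
  F...F
  .....
  ....F
  ...F.
Step 4: 0 trees catch fire, 5 burn out
  .....
  .....
  .....
  .....
  .....

.....
.....
.....
.....
.....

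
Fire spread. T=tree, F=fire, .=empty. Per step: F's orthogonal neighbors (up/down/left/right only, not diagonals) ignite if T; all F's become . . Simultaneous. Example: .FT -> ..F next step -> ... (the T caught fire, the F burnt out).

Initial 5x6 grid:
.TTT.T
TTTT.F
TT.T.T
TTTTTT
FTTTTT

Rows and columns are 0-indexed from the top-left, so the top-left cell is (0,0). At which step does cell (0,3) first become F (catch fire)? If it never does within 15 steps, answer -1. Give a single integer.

Step 1: cell (0,3)='T' (+4 fires, +2 burnt)
Step 2: cell (0,3)='T' (+4 fires, +4 burnt)
Step 3: cell (0,3)='T' (+6 fires, +4 burnt)
Step 4: cell (0,3)='T' (+3 fires, +6 burnt)
Step 5: cell (0,3)='T' (+3 fires, +3 burnt)
Step 6: cell (0,3)='T' (+2 fires, +3 burnt)
Step 7: cell (0,3)='F' (+1 fires, +2 burnt)
  -> target ignites at step 7
Step 8: cell (0,3)='.' (+0 fires, +1 burnt)
  fire out at step 8

7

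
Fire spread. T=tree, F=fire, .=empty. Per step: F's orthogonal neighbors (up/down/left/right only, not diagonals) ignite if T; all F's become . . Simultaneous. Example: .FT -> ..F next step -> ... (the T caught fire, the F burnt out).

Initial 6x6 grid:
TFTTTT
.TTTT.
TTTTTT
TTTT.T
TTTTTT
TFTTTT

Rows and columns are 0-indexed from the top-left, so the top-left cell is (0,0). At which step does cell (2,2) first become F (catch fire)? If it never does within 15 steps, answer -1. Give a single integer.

Step 1: cell (2,2)='T' (+6 fires, +2 burnt)
Step 2: cell (2,2)='T' (+7 fires, +6 burnt)
Step 3: cell (2,2)='F' (+8 fires, +7 burnt)
  -> target ignites at step 3
Step 4: cell (2,2)='.' (+6 fires, +8 burnt)
Step 5: cell (2,2)='.' (+2 fires, +6 burnt)
Step 6: cell (2,2)='.' (+2 fires, +2 burnt)
Step 7: cell (2,2)='.' (+0 fires, +2 burnt)
  fire out at step 7

3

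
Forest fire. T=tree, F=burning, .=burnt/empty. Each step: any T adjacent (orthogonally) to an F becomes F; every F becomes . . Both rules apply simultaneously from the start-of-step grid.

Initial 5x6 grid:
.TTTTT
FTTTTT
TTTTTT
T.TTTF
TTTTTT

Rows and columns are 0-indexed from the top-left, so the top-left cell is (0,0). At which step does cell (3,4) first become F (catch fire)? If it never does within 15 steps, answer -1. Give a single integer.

Step 1: cell (3,4)='F' (+5 fires, +2 burnt)
  -> target ignites at step 1
Step 2: cell (3,4)='.' (+8 fires, +5 burnt)
Step 3: cell (3,4)='.' (+9 fires, +8 burnt)
Step 4: cell (3,4)='.' (+4 fires, +9 burnt)
Step 5: cell (3,4)='.' (+0 fires, +4 burnt)
  fire out at step 5

1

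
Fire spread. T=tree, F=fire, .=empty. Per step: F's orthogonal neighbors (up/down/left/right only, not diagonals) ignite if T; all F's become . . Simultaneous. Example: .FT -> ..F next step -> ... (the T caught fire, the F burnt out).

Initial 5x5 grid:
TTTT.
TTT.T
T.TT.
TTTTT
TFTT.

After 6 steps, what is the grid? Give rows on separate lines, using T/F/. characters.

Step 1: 3 trees catch fire, 1 burn out
  TTTT.
  TTT.T
  T.TT.
  TFTTT
  F.FT.
Step 2: 3 trees catch fire, 3 burn out
  TTTT.
  TTT.T
  T.TT.
  F.FTT
  ...F.
Step 3: 3 trees catch fire, 3 burn out
  TTTT.
  TTT.T
  F.FT.
  ...FT
  .....
Step 4: 4 trees catch fire, 3 burn out
  TTTT.
  FTF.T
  ...F.
  ....F
  .....
Step 5: 3 trees catch fire, 4 burn out
  FTFT.
  .F..T
  .....
  .....
  .....
Step 6: 2 trees catch fire, 3 burn out
  .F.F.
  ....T
  .....
  .....
  .....

.F.F.
....T
.....
.....
.....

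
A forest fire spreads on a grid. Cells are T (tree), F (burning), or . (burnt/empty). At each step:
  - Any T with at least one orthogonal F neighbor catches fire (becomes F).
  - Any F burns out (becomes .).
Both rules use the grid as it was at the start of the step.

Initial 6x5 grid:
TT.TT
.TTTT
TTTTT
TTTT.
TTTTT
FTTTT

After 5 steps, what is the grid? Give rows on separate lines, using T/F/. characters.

Step 1: 2 trees catch fire, 1 burn out
  TT.TT
  .TTTT
  TTTTT
  TTTT.
  FTTTT
  .FTTT
Step 2: 3 trees catch fire, 2 burn out
  TT.TT
  .TTTT
  TTTTT
  FTTT.
  .FTTT
  ..FTT
Step 3: 4 trees catch fire, 3 burn out
  TT.TT
  .TTTT
  FTTTT
  .FTT.
  ..FTT
  ...FT
Step 4: 4 trees catch fire, 4 burn out
  TT.TT
  .TTTT
  .FTTT
  ..FT.
  ...FT
  ....F
Step 5: 4 trees catch fire, 4 burn out
  TT.TT
  .FTTT
  ..FTT
  ...F.
  ....F
  .....

TT.TT
.FTTT
..FTT
...F.
....F
.....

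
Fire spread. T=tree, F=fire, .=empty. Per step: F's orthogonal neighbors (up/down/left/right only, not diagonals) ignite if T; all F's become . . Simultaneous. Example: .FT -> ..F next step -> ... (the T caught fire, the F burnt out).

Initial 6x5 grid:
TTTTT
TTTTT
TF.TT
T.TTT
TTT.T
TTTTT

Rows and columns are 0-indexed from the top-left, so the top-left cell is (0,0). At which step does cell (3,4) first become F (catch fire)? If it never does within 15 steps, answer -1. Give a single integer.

Step 1: cell (3,4)='T' (+2 fires, +1 burnt)
Step 2: cell (3,4)='T' (+4 fires, +2 burnt)
Step 3: cell (3,4)='T' (+4 fires, +4 burnt)
Step 4: cell (3,4)='T' (+5 fires, +4 burnt)
Step 5: cell (3,4)='T' (+5 fires, +5 burnt)
Step 6: cell (3,4)='F' (+3 fires, +5 burnt)
  -> target ignites at step 6
Step 7: cell (3,4)='.' (+2 fires, +3 burnt)
Step 8: cell (3,4)='.' (+1 fires, +2 burnt)
Step 9: cell (3,4)='.' (+0 fires, +1 burnt)
  fire out at step 9

6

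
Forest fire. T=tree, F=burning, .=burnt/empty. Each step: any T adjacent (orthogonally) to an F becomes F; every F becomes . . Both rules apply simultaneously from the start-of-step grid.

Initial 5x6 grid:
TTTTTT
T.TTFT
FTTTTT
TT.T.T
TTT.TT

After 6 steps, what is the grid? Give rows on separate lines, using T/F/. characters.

Step 1: 7 trees catch fire, 2 burn out
  TTTTFT
  F.TF.F
  .FTTFT
  FT.T.T
  TTT.TT
Step 2: 9 trees catch fire, 7 burn out
  FTTF.F
  ..F...
  ..FF.F
  .F.T.T
  FTT.TT
Step 3: 5 trees catch fire, 9 burn out
  .FF...
  ......
  ......
  ...F.F
  .FT.TT
Step 4: 2 trees catch fire, 5 burn out
  ......
  ......
  ......
  ......
  ..F.TF
Step 5: 1 trees catch fire, 2 burn out
  ......
  ......
  ......
  ......
  ....F.
Step 6: 0 trees catch fire, 1 burn out
  ......
  ......
  ......
  ......
  ......

......
......
......
......
......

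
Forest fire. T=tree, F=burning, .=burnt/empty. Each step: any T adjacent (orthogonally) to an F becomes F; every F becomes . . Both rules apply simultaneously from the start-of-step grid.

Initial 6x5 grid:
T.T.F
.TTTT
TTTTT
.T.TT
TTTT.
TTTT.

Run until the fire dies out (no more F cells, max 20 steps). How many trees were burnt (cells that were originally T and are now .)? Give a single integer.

Answer: 21

Derivation:
Step 1: +1 fires, +1 burnt (F count now 1)
Step 2: +2 fires, +1 burnt (F count now 2)
Step 3: +3 fires, +2 burnt (F count now 3)
Step 4: +4 fires, +3 burnt (F count now 4)
Step 5: +2 fires, +4 burnt (F count now 2)
Step 6: +4 fires, +2 burnt (F count now 4)
Step 7: +2 fires, +4 burnt (F count now 2)
Step 8: +2 fires, +2 burnt (F count now 2)
Step 9: +1 fires, +2 burnt (F count now 1)
Step 10: +0 fires, +1 burnt (F count now 0)
Fire out after step 10
Initially T: 22, now '.': 29
Total burnt (originally-T cells now '.'): 21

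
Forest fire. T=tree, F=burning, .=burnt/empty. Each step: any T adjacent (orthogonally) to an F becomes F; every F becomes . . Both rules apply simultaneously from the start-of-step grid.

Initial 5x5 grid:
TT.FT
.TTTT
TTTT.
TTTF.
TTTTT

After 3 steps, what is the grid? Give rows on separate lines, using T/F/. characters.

Step 1: 5 trees catch fire, 2 burn out
  TT..F
  .TTFT
  TTTF.
  TTF..
  TTTFT
Step 2: 6 trees catch fire, 5 burn out
  TT...
  .TF.F
  TTF..
  TF...
  TTF.F
Step 3: 4 trees catch fire, 6 burn out
  TT...
  .F...
  TF...
  F....
  TF...

TT...
.F...
TF...
F....
TF...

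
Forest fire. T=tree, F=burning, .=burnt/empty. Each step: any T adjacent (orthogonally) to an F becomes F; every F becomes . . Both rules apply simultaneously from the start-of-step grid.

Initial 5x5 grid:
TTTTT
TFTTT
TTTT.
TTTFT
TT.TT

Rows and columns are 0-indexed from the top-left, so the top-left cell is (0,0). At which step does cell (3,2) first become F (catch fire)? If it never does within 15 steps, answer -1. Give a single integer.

Step 1: cell (3,2)='F' (+8 fires, +2 burnt)
  -> target ignites at step 1
Step 2: cell (3,2)='.' (+7 fires, +8 burnt)
Step 3: cell (3,2)='.' (+4 fires, +7 burnt)
Step 4: cell (3,2)='.' (+2 fires, +4 burnt)
Step 5: cell (3,2)='.' (+0 fires, +2 burnt)
  fire out at step 5

1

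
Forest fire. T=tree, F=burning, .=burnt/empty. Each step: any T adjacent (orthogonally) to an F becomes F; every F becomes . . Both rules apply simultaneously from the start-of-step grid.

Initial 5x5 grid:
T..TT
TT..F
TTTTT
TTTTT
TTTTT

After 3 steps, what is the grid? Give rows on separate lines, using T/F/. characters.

Step 1: 2 trees catch fire, 1 burn out
  T..TF
  TT...
  TTTTF
  TTTTT
  TTTTT
Step 2: 3 trees catch fire, 2 burn out
  T..F.
  TT...
  TTTF.
  TTTTF
  TTTTT
Step 3: 3 trees catch fire, 3 burn out
  T....
  TT...
  TTF..
  TTTF.
  TTTTF

T....
TT...
TTF..
TTTF.
TTTTF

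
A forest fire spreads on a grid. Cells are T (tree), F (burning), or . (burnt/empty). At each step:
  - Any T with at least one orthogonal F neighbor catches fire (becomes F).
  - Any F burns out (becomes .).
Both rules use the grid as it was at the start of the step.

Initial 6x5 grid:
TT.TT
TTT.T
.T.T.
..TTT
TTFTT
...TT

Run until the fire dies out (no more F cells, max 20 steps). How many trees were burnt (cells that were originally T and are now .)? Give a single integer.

Step 1: +3 fires, +1 burnt (F count now 3)
Step 2: +4 fires, +3 burnt (F count now 4)
Step 3: +3 fires, +4 burnt (F count now 3)
Step 4: +0 fires, +3 burnt (F count now 0)
Fire out after step 4
Initially T: 19, now '.': 21
Total burnt (originally-T cells now '.'): 10

Answer: 10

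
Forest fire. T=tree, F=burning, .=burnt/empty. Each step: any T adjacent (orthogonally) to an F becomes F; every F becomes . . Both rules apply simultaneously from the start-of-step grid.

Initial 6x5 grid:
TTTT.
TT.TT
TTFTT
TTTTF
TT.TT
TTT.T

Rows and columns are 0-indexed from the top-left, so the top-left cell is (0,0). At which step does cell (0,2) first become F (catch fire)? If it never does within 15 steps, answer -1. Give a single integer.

Step 1: cell (0,2)='T' (+6 fires, +2 burnt)
Step 2: cell (0,2)='T' (+7 fires, +6 burnt)
Step 3: cell (0,2)='T' (+5 fires, +7 burnt)
Step 4: cell (0,2)='F' (+4 fires, +5 burnt)
  -> target ignites at step 4
Step 5: cell (0,2)='.' (+2 fires, +4 burnt)
Step 6: cell (0,2)='.' (+0 fires, +2 burnt)
  fire out at step 6

4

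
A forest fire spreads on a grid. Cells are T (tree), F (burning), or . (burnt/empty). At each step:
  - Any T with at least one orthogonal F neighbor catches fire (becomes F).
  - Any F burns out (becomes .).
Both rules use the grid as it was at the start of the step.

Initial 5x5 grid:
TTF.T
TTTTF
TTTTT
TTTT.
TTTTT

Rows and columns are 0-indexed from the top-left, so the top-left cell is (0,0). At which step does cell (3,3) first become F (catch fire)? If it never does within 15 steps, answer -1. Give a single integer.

Step 1: cell (3,3)='T' (+5 fires, +2 burnt)
Step 2: cell (3,3)='T' (+4 fires, +5 burnt)
Step 3: cell (3,3)='F' (+4 fires, +4 burnt)
  -> target ignites at step 3
Step 4: cell (3,3)='.' (+4 fires, +4 burnt)
Step 5: cell (3,3)='.' (+3 fires, +4 burnt)
Step 6: cell (3,3)='.' (+1 fires, +3 burnt)
Step 7: cell (3,3)='.' (+0 fires, +1 burnt)
  fire out at step 7

3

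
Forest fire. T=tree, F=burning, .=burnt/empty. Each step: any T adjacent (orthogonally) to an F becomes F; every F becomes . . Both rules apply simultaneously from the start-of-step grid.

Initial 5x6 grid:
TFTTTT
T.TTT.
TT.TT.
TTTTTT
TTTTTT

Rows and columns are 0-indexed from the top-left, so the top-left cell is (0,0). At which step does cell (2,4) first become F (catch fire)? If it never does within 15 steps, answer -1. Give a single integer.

Step 1: cell (2,4)='T' (+2 fires, +1 burnt)
Step 2: cell (2,4)='T' (+3 fires, +2 burnt)
Step 3: cell (2,4)='T' (+3 fires, +3 burnt)
Step 4: cell (2,4)='T' (+5 fires, +3 burnt)
Step 5: cell (2,4)='F' (+4 fires, +5 burnt)
  -> target ignites at step 5
Step 6: cell (2,4)='.' (+4 fires, +4 burnt)
Step 7: cell (2,4)='.' (+3 fires, +4 burnt)
Step 8: cell (2,4)='.' (+1 fires, +3 burnt)
Step 9: cell (2,4)='.' (+0 fires, +1 burnt)
  fire out at step 9

5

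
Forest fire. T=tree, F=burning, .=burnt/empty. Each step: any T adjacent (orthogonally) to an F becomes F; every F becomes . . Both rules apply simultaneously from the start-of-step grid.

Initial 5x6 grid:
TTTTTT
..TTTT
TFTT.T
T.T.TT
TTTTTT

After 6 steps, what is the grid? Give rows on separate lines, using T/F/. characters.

Step 1: 2 trees catch fire, 1 burn out
  TTTTTT
  ..TTTT
  F.FT.T
  T.T.TT
  TTTTTT
Step 2: 4 trees catch fire, 2 burn out
  TTTTTT
  ..FTTT
  ...F.T
  F.F.TT
  TTTTTT
Step 3: 4 trees catch fire, 4 burn out
  TTFTTT
  ...FTT
  .....T
  ....TT
  FTFTTT
Step 4: 5 trees catch fire, 4 burn out
  TF.FTT
  ....FT
  .....T
  ....TT
  .F.FTT
Step 5: 4 trees catch fire, 5 burn out
  F...FT
  .....F
  .....T
  ....TT
  ....FT
Step 6: 4 trees catch fire, 4 burn out
  .....F
  ......
  .....F
  ....FT
  .....F

.....F
......
.....F
....FT
.....F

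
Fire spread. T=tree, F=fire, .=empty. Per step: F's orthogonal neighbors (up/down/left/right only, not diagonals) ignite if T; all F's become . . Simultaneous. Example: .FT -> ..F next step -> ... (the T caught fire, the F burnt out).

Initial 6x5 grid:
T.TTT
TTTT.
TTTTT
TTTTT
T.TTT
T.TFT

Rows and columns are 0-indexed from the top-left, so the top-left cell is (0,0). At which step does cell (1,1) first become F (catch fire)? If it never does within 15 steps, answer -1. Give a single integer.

Step 1: cell (1,1)='T' (+3 fires, +1 burnt)
Step 2: cell (1,1)='T' (+3 fires, +3 burnt)
Step 3: cell (1,1)='T' (+3 fires, +3 burnt)
Step 4: cell (1,1)='T' (+4 fires, +3 burnt)
Step 5: cell (1,1)='T' (+4 fires, +4 burnt)
Step 6: cell (1,1)='F' (+5 fires, +4 burnt)
  -> target ignites at step 6
Step 7: cell (1,1)='.' (+2 fires, +5 burnt)
Step 8: cell (1,1)='.' (+1 fires, +2 burnt)
Step 9: cell (1,1)='.' (+0 fires, +1 burnt)
  fire out at step 9

6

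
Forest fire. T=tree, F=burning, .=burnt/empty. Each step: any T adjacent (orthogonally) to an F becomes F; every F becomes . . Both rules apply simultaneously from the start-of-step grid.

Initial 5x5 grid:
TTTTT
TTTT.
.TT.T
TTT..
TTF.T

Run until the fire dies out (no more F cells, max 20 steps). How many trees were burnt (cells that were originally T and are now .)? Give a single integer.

Step 1: +2 fires, +1 burnt (F count now 2)
Step 2: +3 fires, +2 burnt (F count now 3)
Step 3: +3 fires, +3 burnt (F count now 3)
Step 4: +3 fires, +3 burnt (F count now 3)
Step 5: +3 fires, +3 burnt (F count now 3)
Step 6: +2 fires, +3 burnt (F count now 2)
Step 7: +0 fires, +2 burnt (F count now 0)
Fire out after step 7
Initially T: 18, now '.': 23
Total burnt (originally-T cells now '.'): 16

Answer: 16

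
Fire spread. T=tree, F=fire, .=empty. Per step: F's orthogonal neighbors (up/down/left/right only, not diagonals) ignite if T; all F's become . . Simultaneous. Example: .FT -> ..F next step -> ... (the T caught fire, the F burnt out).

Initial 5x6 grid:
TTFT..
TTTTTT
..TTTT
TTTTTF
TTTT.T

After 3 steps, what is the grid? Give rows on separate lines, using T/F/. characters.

Step 1: 6 trees catch fire, 2 burn out
  TF.F..
  TTFTTT
  ..TTTF
  TTTTF.
  TTTT.F
Step 2: 7 trees catch fire, 6 burn out
  F.....
  TF.FTF
  ..FTF.
  TTTF..
  TTTT..
Step 3: 5 trees catch fire, 7 burn out
  ......
  F...F.
  ...F..
  TTF...
  TTTF..

......
F...F.
...F..
TTF...
TTTF..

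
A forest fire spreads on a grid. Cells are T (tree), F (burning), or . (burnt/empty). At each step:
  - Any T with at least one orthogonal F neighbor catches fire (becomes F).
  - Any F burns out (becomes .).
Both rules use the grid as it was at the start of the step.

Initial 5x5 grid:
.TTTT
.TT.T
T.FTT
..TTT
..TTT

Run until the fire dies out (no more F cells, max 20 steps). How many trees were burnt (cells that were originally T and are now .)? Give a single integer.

Answer: 15

Derivation:
Step 1: +3 fires, +1 burnt (F count now 3)
Step 2: +5 fires, +3 burnt (F count now 5)
Step 3: +5 fires, +5 burnt (F count now 5)
Step 4: +2 fires, +5 burnt (F count now 2)
Step 5: +0 fires, +2 burnt (F count now 0)
Fire out after step 5
Initially T: 16, now '.': 24
Total burnt (originally-T cells now '.'): 15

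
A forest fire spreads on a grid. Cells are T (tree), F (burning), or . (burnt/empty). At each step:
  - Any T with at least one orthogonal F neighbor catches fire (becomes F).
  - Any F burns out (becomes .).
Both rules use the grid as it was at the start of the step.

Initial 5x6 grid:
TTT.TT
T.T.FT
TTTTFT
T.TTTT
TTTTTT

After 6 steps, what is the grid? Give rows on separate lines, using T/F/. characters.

Step 1: 5 trees catch fire, 2 burn out
  TTT.FT
  T.T..F
  TTTF.F
  T.TTFT
  TTTTTT
Step 2: 5 trees catch fire, 5 burn out
  TTT..F
  T.T...
  TTF...
  T.TF.F
  TTTTFT
Step 3: 5 trees catch fire, 5 burn out
  TTT...
  T.F...
  TF....
  T.F...
  TTTF.F
Step 4: 3 trees catch fire, 5 burn out
  TTF...
  T.....
  F.....
  T.....
  TTF...
Step 5: 4 trees catch fire, 3 burn out
  TF....
  F.....
  ......
  F.....
  TF....
Step 6: 2 trees catch fire, 4 burn out
  F.....
  ......
  ......
  ......
  F.....

F.....
......
......
......
F.....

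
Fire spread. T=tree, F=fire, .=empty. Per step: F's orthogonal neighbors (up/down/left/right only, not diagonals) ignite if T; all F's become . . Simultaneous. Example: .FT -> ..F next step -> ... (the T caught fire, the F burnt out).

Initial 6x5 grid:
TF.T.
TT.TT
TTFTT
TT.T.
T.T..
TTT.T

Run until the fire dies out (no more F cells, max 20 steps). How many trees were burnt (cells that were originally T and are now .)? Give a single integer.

Step 1: +4 fires, +2 burnt (F count now 4)
Step 2: +6 fires, +4 burnt (F count now 6)
Step 3: +3 fires, +6 burnt (F count now 3)
Step 4: +1 fires, +3 burnt (F count now 1)
Step 5: +1 fires, +1 burnt (F count now 1)
Step 6: +1 fires, +1 burnt (F count now 1)
Step 7: +1 fires, +1 burnt (F count now 1)
Step 8: +1 fires, +1 burnt (F count now 1)
Step 9: +0 fires, +1 burnt (F count now 0)
Fire out after step 9
Initially T: 19, now '.': 29
Total burnt (originally-T cells now '.'): 18

Answer: 18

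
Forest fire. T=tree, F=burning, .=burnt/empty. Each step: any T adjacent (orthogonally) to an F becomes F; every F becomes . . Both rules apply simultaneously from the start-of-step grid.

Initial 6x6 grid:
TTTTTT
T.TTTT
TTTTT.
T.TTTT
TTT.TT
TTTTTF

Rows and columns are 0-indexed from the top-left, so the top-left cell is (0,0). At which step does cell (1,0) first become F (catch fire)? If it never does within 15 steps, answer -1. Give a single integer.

Step 1: cell (1,0)='T' (+2 fires, +1 burnt)
Step 2: cell (1,0)='T' (+3 fires, +2 burnt)
Step 3: cell (1,0)='T' (+2 fires, +3 burnt)
Step 4: cell (1,0)='T' (+4 fires, +2 burnt)
Step 5: cell (1,0)='T' (+5 fires, +4 burnt)
Step 6: cell (1,0)='T' (+5 fires, +5 burnt)
Step 7: cell (1,0)='T' (+5 fires, +5 burnt)
Step 8: cell (1,0)='T' (+2 fires, +5 burnt)
Step 9: cell (1,0)='F' (+2 fires, +2 burnt)
  -> target ignites at step 9
Step 10: cell (1,0)='.' (+1 fires, +2 burnt)
Step 11: cell (1,0)='.' (+0 fires, +1 burnt)
  fire out at step 11

9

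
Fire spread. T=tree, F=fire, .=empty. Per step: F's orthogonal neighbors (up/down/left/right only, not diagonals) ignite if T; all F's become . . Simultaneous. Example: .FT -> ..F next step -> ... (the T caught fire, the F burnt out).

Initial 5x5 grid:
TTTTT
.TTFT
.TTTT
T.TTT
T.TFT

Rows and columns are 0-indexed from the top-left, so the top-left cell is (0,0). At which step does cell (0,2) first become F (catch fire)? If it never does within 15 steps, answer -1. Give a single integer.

Step 1: cell (0,2)='T' (+7 fires, +2 burnt)
Step 2: cell (0,2)='F' (+7 fires, +7 burnt)
  -> target ignites at step 2
Step 3: cell (0,2)='.' (+2 fires, +7 burnt)
Step 4: cell (0,2)='.' (+1 fires, +2 burnt)
Step 5: cell (0,2)='.' (+0 fires, +1 burnt)
  fire out at step 5

2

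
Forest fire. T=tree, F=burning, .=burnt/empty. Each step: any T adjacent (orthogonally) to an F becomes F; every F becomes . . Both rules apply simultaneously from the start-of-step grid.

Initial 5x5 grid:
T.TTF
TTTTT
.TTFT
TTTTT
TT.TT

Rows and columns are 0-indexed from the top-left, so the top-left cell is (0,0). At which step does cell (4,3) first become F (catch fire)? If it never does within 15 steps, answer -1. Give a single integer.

Step 1: cell (4,3)='T' (+6 fires, +2 burnt)
Step 2: cell (4,3)='F' (+6 fires, +6 burnt)
  -> target ignites at step 2
Step 3: cell (4,3)='.' (+3 fires, +6 burnt)
Step 4: cell (4,3)='.' (+3 fires, +3 burnt)
Step 5: cell (4,3)='.' (+2 fires, +3 burnt)
Step 6: cell (4,3)='.' (+0 fires, +2 burnt)
  fire out at step 6

2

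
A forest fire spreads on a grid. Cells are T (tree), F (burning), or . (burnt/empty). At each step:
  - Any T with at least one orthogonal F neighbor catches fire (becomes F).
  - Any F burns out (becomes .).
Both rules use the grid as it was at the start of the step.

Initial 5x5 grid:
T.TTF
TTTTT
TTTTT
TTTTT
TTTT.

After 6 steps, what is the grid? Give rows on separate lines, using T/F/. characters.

Step 1: 2 trees catch fire, 1 burn out
  T.TF.
  TTTTF
  TTTTT
  TTTTT
  TTTT.
Step 2: 3 trees catch fire, 2 burn out
  T.F..
  TTTF.
  TTTTF
  TTTTT
  TTTT.
Step 3: 3 trees catch fire, 3 burn out
  T....
  TTF..
  TTTF.
  TTTTF
  TTTT.
Step 4: 3 trees catch fire, 3 burn out
  T....
  TF...
  TTF..
  TTTF.
  TTTT.
Step 5: 4 trees catch fire, 3 burn out
  T....
  F....
  TF...
  TTF..
  TTTF.
Step 6: 4 trees catch fire, 4 burn out
  F....
  .....
  F....
  TF...
  TTF..

F....
.....
F....
TF...
TTF..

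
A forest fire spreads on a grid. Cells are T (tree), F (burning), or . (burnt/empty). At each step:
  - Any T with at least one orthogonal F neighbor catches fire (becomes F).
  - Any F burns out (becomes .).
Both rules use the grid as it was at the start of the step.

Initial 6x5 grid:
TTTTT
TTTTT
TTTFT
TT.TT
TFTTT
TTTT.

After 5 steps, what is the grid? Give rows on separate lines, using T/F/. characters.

Step 1: 8 trees catch fire, 2 burn out
  TTTTT
  TTTFT
  TTF.F
  TF.FT
  F.FTT
  TFTT.
Step 2: 9 trees catch fire, 8 burn out
  TTTFT
  TTF.F
  TF...
  F...F
  ...FT
  F.FT.
Step 3: 6 trees catch fire, 9 burn out
  TTF.F
  TF...
  F....
  .....
  ....F
  ...F.
Step 4: 2 trees catch fire, 6 burn out
  TF...
  F....
  .....
  .....
  .....
  .....
Step 5: 1 trees catch fire, 2 burn out
  F....
  .....
  .....
  .....
  .....
  .....

F....
.....
.....
.....
.....
.....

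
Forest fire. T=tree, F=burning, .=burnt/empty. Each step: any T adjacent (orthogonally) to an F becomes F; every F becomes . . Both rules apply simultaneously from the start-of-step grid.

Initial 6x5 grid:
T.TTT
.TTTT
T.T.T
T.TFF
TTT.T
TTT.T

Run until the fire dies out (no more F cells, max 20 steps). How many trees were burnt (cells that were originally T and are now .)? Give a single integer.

Answer: 20

Derivation:
Step 1: +3 fires, +2 burnt (F count now 3)
Step 2: +4 fires, +3 burnt (F count now 4)
Step 3: +5 fires, +4 burnt (F count now 5)
Step 4: +5 fires, +5 burnt (F count now 5)
Step 5: +2 fires, +5 burnt (F count now 2)
Step 6: +1 fires, +2 burnt (F count now 1)
Step 7: +0 fires, +1 burnt (F count now 0)
Fire out after step 7
Initially T: 21, now '.': 29
Total burnt (originally-T cells now '.'): 20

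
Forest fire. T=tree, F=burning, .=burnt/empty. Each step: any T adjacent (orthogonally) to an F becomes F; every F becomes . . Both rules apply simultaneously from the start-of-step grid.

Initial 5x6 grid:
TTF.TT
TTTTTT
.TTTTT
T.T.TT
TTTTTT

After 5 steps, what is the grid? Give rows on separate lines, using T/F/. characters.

Step 1: 2 trees catch fire, 1 burn out
  TF..TT
  TTFTTT
  .TTTTT
  T.T.TT
  TTTTTT
Step 2: 4 trees catch fire, 2 burn out
  F...TT
  TF.FTT
  .TFTTT
  T.T.TT
  TTTTTT
Step 3: 5 trees catch fire, 4 burn out
  ....TT
  F...FT
  .F.FTT
  T.F.TT
  TTTTTT
Step 4: 4 trees catch fire, 5 burn out
  ....FT
  .....F
  ....FT
  T...TT
  TTFTTT
Step 5: 5 trees catch fire, 4 burn out
  .....F
  ......
  .....F
  T...FT
  TF.FTT

.....F
......
.....F
T...FT
TF.FTT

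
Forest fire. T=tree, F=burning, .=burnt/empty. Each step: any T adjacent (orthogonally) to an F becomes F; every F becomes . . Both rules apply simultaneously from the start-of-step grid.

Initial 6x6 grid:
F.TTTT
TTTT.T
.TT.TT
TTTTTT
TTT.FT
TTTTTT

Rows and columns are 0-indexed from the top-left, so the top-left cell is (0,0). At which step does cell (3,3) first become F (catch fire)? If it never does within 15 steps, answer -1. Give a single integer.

Step 1: cell (3,3)='T' (+4 fires, +2 burnt)
Step 2: cell (3,3)='F' (+6 fires, +4 burnt)
  -> target ignites at step 2
Step 3: cell (3,3)='.' (+5 fires, +6 burnt)
Step 4: cell (3,3)='.' (+7 fires, +5 burnt)
Step 5: cell (3,3)='.' (+5 fires, +7 burnt)
Step 6: cell (3,3)='.' (+2 fires, +5 burnt)
Step 7: cell (3,3)='.' (+0 fires, +2 burnt)
  fire out at step 7

2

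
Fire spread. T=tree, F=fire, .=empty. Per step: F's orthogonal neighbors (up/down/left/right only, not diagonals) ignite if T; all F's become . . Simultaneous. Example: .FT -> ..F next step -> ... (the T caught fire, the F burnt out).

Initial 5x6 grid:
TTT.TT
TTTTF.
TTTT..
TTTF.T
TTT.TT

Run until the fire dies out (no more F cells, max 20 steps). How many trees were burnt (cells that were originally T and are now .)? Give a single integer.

Answer: 19

Derivation:
Step 1: +4 fires, +2 burnt (F count now 4)
Step 2: +5 fires, +4 burnt (F count now 5)
Step 3: +5 fires, +5 burnt (F count now 5)
Step 4: +4 fires, +5 burnt (F count now 4)
Step 5: +1 fires, +4 burnt (F count now 1)
Step 6: +0 fires, +1 burnt (F count now 0)
Fire out after step 6
Initially T: 22, now '.': 27
Total burnt (originally-T cells now '.'): 19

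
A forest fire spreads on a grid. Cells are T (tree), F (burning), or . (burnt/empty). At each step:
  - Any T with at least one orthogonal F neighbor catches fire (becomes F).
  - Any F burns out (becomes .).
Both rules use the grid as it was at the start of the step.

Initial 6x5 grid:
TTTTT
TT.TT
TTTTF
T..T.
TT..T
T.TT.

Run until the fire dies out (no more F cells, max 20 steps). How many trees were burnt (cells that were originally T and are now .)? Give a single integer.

Step 1: +2 fires, +1 burnt (F count now 2)
Step 2: +4 fires, +2 burnt (F count now 4)
Step 3: +2 fires, +4 burnt (F count now 2)
Step 4: +3 fires, +2 burnt (F count now 3)
Step 5: +3 fires, +3 burnt (F count now 3)
Step 6: +2 fires, +3 burnt (F count now 2)
Step 7: +2 fires, +2 burnt (F count now 2)
Step 8: +0 fires, +2 burnt (F count now 0)
Fire out after step 8
Initially T: 21, now '.': 27
Total burnt (originally-T cells now '.'): 18

Answer: 18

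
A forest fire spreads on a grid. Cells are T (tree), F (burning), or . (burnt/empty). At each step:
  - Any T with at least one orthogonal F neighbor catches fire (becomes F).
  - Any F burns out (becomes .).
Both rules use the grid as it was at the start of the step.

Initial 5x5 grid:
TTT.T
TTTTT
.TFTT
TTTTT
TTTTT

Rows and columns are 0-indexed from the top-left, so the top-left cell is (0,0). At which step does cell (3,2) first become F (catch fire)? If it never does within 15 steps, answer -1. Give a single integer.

Step 1: cell (3,2)='F' (+4 fires, +1 burnt)
  -> target ignites at step 1
Step 2: cell (3,2)='.' (+7 fires, +4 burnt)
Step 3: cell (3,2)='.' (+7 fires, +7 burnt)
Step 4: cell (3,2)='.' (+4 fires, +7 burnt)
Step 5: cell (3,2)='.' (+0 fires, +4 burnt)
  fire out at step 5

1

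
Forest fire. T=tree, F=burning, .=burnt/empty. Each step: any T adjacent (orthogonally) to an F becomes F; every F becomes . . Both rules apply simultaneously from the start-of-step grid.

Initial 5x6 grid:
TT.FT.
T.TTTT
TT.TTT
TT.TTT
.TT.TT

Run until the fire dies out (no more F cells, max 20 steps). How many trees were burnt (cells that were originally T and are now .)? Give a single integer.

Step 1: +2 fires, +1 burnt (F count now 2)
Step 2: +3 fires, +2 burnt (F count now 3)
Step 3: +3 fires, +3 burnt (F count now 3)
Step 4: +2 fires, +3 burnt (F count now 2)
Step 5: +2 fires, +2 burnt (F count now 2)
Step 6: +1 fires, +2 burnt (F count now 1)
Step 7: +0 fires, +1 burnt (F count now 0)
Fire out after step 7
Initially T: 22, now '.': 21
Total burnt (originally-T cells now '.'): 13

Answer: 13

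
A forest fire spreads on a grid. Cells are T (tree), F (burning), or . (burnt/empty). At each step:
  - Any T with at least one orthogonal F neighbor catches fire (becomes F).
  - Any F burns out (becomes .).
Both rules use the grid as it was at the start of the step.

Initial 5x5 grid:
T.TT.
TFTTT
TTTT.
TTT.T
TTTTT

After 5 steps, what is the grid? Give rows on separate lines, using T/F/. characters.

Step 1: 3 trees catch fire, 1 burn out
  T.TT.
  F.FTT
  TFTT.
  TTT.T
  TTTTT
Step 2: 6 trees catch fire, 3 burn out
  F.FT.
  ...FT
  F.FT.
  TFT.T
  TTTTT
Step 3: 6 trees catch fire, 6 burn out
  ...F.
  ....F
  ...F.
  F.F.T
  TFTTT
Step 4: 2 trees catch fire, 6 burn out
  .....
  .....
  .....
  ....T
  F.FTT
Step 5: 1 trees catch fire, 2 burn out
  .....
  .....
  .....
  ....T
  ...FT

.....
.....
.....
....T
...FT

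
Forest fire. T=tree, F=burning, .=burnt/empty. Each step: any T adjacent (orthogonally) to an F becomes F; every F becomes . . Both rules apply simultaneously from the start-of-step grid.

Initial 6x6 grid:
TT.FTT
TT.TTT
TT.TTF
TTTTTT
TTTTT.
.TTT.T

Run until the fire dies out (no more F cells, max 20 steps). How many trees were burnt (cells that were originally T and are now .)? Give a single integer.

Step 1: +5 fires, +2 burnt (F count now 5)
Step 2: +4 fires, +5 burnt (F count now 4)
Step 3: +2 fires, +4 burnt (F count now 2)
Step 4: +2 fires, +2 burnt (F count now 2)
Step 5: +3 fires, +2 burnt (F count now 3)
Step 6: +4 fires, +3 burnt (F count now 4)
Step 7: +4 fires, +4 burnt (F count now 4)
Step 8: +2 fires, +4 burnt (F count now 2)
Step 9: +1 fires, +2 burnt (F count now 1)
Step 10: +0 fires, +1 burnt (F count now 0)
Fire out after step 10
Initially T: 28, now '.': 35
Total burnt (originally-T cells now '.'): 27

Answer: 27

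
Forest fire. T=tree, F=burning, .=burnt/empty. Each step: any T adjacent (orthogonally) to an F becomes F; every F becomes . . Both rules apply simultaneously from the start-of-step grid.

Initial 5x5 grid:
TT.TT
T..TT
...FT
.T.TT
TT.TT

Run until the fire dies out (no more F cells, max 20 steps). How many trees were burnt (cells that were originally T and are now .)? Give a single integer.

Step 1: +3 fires, +1 burnt (F count now 3)
Step 2: +4 fires, +3 burnt (F count now 4)
Step 3: +2 fires, +4 burnt (F count now 2)
Step 4: +0 fires, +2 burnt (F count now 0)
Fire out after step 4
Initially T: 15, now '.': 19
Total burnt (originally-T cells now '.'): 9

Answer: 9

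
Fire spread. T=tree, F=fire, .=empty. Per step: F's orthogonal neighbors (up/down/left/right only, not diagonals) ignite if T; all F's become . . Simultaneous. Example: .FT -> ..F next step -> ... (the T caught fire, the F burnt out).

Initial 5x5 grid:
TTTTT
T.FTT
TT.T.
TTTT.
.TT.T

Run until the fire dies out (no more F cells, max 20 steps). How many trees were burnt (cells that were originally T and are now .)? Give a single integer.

Step 1: +2 fires, +1 burnt (F count now 2)
Step 2: +4 fires, +2 burnt (F count now 4)
Step 3: +3 fires, +4 burnt (F count now 3)
Step 4: +2 fires, +3 burnt (F count now 2)
Step 5: +3 fires, +2 burnt (F count now 3)
Step 6: +3 fires, +3 burnt (F count now 3)
Step 7: +0 fires, +3 burnt (F count now 0)
Fire out after step 7
Initially T: 18, now '.': 24
Total burnt (originally-T cells now '.'): 17

Answer: 17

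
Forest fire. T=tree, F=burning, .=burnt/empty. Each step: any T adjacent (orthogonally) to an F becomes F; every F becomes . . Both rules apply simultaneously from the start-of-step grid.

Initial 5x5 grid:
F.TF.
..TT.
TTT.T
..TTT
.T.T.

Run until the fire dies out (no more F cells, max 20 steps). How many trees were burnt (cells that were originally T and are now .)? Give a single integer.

Step 1: +2 fires, +2 burnt (F count now 2)
Step 2: +1 fires, +2 burnt (F count now 1)
Step 3: +1 fires, +1 burnt (F count now 1)
Step 4: +2 fires, +1 burnt (F count now 2)
Step 5: +2 fires, +2 burnt (F count now 2)
Step 6: +2 fires, +2 burnt (F count now 2)
Step 7: +1 fires, +2 burnt (F count now 1)
Step 8: +0 fires, +1 burnt (F count now 0)
Fire out after step 8
Initially T: 12, now '.': 24
Total burnt (originally-T cells now '.'): 11

Answer: 11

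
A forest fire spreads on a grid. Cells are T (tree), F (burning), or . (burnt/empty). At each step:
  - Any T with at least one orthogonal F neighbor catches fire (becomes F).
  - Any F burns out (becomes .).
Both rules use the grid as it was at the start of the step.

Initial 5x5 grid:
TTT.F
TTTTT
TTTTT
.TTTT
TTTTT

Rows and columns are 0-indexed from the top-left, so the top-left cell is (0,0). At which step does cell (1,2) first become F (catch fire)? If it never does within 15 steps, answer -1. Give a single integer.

Step 1: cell (1,2)='T' (+1 fires, +1 burnt)
Step 2: cell (1,2)='T' (+2 fires, +1 burnt)
Step 3: cell (1,2)='F' (+3 fires, +2 burnt)
  -> target ignites at step 3
Step 4: cell (1,2)='.' (+5 fires, +3 burnt)
Step 5: cell (1,2)='.' (+5 fires, +5 burnt)
Step 6: cell (1,2)='.' (+4 fires, +5 burnt)
Step 7: cell (1,2)='.' (+1 fires, +4 burnt)
Step 8: cell (1,2)='.' (+1 fires, +1 burnt)
Step 9: cell (1,2)='.' (+0 fires, +1 burnt)
  fire out at step 9

3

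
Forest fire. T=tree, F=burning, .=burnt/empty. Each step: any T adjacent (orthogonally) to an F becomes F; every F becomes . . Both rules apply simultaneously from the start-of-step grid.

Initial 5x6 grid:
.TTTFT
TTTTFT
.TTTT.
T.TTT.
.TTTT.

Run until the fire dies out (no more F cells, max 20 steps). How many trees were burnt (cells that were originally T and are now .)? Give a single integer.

Answer: 20

Derivation:
Step 1: +5 fires, +2 burnt (F count now 5)
Step 2: +4 fires, +5 burnt (F count now 4)
Step 3: +5 fires, +4 burnt (F count now 5)
Step 4: +4 fires, +5 burnt (F count now 4)
Step 5: +1 fires, +4 burnt (F count now 1)
Step 6: +1 fires, +1 burnt (F count now 1)
Step 7: +0 fires, +1 burnt (F count now 0)
Fire out after step 7
Initially T: 21, now '.': 29
Total burnt (originally-T cells now '.'): 20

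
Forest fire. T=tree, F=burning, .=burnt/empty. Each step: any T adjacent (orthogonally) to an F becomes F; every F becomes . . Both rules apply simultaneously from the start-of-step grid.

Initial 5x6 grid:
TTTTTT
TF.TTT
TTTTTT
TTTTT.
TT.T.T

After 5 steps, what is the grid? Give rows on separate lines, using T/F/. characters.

Step 1: 3 trees catch fire, 1 burn out
  TFTTTT
  F..TTT
  TFTTTT
  TTTTT.
  TT.T.T
Step 2: 5 trees catch fire, 3 burn out
  F.FTTT
  ...TTT
  F.FTTT
  TFTTT.
  TT.T.T
Step 3: 5 trees catch fire, 5 burn out
  ...FTT
  ...TTT
  ...FTT
  F.FTT.
  TF.T.T
Step 4: 5 trees catch fire, 5 burn out
  ....FT
  ...FTT
  ....FT
  ...FT.
  F..T.T
Step 5: 5 trees catch fire, 5 burn out
  .....F
  ....FT
  .....F
  ....F.
  ...F.T

.....F
....FT
.....F
....F.
...F.T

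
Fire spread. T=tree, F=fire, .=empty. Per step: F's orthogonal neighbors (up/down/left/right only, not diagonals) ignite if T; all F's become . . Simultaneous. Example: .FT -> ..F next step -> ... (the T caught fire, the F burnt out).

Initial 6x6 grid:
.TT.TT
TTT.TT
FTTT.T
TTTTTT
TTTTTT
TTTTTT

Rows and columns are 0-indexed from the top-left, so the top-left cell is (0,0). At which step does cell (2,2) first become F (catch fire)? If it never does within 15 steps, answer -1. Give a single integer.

Step 1: cell (2,2)='T' (+3 fires, +1 burnt)
Step 2: cell (2,2)='F' (+4 fires, +3 burnt)
  -> target ignites at step 2
Step 3: cell (2,2)='.' (+6 fires, +4 burnt)
Step 4: cell (2,2)='.' (+4 fires, +6 burnt)
Step 5: cell (2,2)='.' (+3 fires, +4 burnt)
Step 6: cell (2,2)='.' (+3 fires, +3 burnt)
Step 7: cell (2,2)='.' (+3 fires, +3 burnt)
Step 8: cell (2,2)='.' (+2 fires, +3 burnt)
Step 9: cell (2,2)='.' (+2 fires, +2 burnt)
Step 10: cell (2,2)='.' (+1 fires, +2 burnt)
Step 11: cell (2,2)='.' (+0 fires, +1 burnt)
  fire out at step 11

2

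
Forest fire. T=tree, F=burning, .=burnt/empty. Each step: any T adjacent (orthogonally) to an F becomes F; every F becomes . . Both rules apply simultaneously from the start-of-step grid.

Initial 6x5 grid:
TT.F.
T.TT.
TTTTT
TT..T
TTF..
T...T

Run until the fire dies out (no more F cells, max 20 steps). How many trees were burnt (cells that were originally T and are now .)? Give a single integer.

Step 1: +2 fires, +2 burnt (F count now 2)
Step 2: +4 fires, +2 burnt (F count now 4)
Step 3: +5 fires, +4 burnt (F count now 5)
Step 4: +2 fires, +5 burnt (F count now 2)
Step 5: +1 fires, +2 burnt (F count now 1)
Step 6: +1 fires, +1 burnt (F count now 1)
Step 7: +1 fires, +1 burnt (F count now 1)
Step 8: +0 fires, +1 burnt (F count now 0)
Fire out after step 8
Initially T: 17, now '.': 29
Total burnt (originally-T cells now '.'): 16

Answer: 16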